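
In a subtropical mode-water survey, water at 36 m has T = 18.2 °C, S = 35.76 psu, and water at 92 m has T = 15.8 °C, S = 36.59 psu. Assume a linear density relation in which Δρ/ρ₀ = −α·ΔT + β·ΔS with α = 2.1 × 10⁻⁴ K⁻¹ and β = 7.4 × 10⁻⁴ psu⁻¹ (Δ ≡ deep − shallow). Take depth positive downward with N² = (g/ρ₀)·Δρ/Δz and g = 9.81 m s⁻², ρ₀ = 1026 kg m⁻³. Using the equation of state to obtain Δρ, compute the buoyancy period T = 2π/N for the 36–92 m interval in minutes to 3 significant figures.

ΔT = -2.4 K, ΔS = +0.83 psu (deep − shallow).
Δρ/ρ₀ = −αΔT + βΔS = 5.04 × 10⁻⁴ + 6.142 × 10⁻⁴ = 1.1182 × 10⁻³, so Δρ ≈ 1.147 kg m⁻³.
N² = (g/ρ₀)·Δρ/Δz = g·(Δρ/ρ₀)/Δz = 9.81 × 1.1182 × 10⁻³ / 56 = 1.9588 × 10⁻⁴ s⁻².
N = √(1.9588 × 10⁻⁴) = 0.013996 rad s⁻¹ → T = 2π/N = 448.93 s = 7.4822 min ≈ 7.48 min.

7.48 min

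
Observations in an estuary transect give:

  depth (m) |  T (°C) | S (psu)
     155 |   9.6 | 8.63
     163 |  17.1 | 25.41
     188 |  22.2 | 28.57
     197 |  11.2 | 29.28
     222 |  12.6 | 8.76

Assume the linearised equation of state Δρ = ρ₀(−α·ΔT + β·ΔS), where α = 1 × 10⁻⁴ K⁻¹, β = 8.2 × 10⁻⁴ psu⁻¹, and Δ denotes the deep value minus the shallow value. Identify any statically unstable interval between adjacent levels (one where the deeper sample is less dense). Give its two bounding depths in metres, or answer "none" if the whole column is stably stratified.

197–222 m

Evaluate Δρ/ρ₀ = −αΔT + βΔS across each adjacent pair:
  155–163 m: −αΔT+βΔS = −(1 × 10⁻⁴)(+7.5)+(8.2 × 10⁻⁴)(+16.78) = 0.013 → stable
  163–188 m: −αΔT+βΔS = −(1 × 10⁻⁴)(+5.1)+(8.2 × 10⁻⁴)(+3.16) = 2.1 × 10⁻³ → stable
  188–197 m: −αΔT+βΔS = −(1 × 10⁻⁴)(-11.0)+(8.2 × 10⁻⁴)(+0.71) = 1.7 × 10⁻³ → stable
  197–222 m: −αΔT+βΔS = −(1 × 10⁻⁴)(+1.4)+(8.2 × 10⁻⁴)(-20.52) = -0.017 → UNSTABLE
The 197–222 m interval has Δρ < 0: lighter water underlies denser water.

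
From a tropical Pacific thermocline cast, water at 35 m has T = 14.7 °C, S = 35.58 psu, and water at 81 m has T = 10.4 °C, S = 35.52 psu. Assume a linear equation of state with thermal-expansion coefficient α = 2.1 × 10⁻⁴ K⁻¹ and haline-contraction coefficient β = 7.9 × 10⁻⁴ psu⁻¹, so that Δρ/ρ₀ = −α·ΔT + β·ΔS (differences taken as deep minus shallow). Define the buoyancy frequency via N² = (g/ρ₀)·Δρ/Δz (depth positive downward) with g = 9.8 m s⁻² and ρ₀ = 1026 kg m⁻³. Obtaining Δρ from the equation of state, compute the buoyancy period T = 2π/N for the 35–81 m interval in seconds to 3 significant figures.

ΔT = -4.3 K, ΔS = -0.06 psu (deep − shallow).
Δρ/ρ₀ = −αΔT + βΔS = 9.03 × 10⁻⁴ − 4.74 × 10⁻⁵ = 8.556 × 10⁻⁴, so Δρ ≈ 0.8778 kg m⁻³.
N² = (g/ρ₀)·Δρ/Δz = g·(Δρ/ρ₀)/Δz = 9.8 × 8.556 × 10⁻⁴ / 46 = 1.8228 × 10⁻⁴ s⁻².
N = √(1.8228 × 10⁻⁴) = 0.013501 rad s⁻¹ → T = 2π/N = 465.39 s ≈ 465 s.

465 s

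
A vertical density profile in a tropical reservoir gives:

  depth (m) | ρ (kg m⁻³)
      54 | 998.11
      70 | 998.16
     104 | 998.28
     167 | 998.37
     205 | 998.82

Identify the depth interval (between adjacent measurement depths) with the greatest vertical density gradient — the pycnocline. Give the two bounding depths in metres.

167–205 m

Compute the density gradient over each adjacent pair:
  54–70 m: Δρ/Δz = 0.05/16 = 3.1 × 10⁻³ kg m⁻⁴
  70–104 m: Δρ/Δz = 0.12/34 = 3.5 × 10⁻³ kg m⁻⁴
  104–167 m: Δρ/Δz = 0.09/63 = 1.4 × 10⁻³ kg m⁻⁴
  167–205 m: Δρ/Δz = 0.45/38 = 0.012 kg m⁻⁴
The largest gradient is in the 167–205 m interval — the pycnocline.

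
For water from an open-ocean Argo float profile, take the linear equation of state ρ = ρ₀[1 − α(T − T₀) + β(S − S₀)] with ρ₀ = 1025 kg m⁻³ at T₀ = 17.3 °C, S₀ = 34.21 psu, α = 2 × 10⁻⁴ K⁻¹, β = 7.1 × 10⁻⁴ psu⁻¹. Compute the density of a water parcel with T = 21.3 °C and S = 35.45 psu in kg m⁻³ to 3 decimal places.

T − T₀ = +4.0 K, S − S₀ = +1.24 psu.
Bracket = 1 − α·(+4.0) + β·(+1.24) = 1 + (8.04 × 10⁻⁵) = 1.0000804.
ρ = 1025 × 1.0000804 = 1025.082 kg m⁻³.

1025.082 kg m⁻³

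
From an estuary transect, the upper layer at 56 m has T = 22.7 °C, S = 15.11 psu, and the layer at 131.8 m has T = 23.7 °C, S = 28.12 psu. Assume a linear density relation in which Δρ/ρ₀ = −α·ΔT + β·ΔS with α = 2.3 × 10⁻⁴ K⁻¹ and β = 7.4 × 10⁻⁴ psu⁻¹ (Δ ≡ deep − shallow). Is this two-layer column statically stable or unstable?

stable

ΔT = 23.7 − 22.7 = +1.0 K and ΔS = 28.12 − 15.11 = +13.01 psu (deep − shallow).
−αΔT = -2.30 × 10⁻⁴; βΔS = 9.6274 × 10⁻³; sum Δρ/ρ₀ = 9.3974 × 10⁻³.
Δρ/ρ₀ > 0, so Δρ > 0: deeper water is denser → statically stable.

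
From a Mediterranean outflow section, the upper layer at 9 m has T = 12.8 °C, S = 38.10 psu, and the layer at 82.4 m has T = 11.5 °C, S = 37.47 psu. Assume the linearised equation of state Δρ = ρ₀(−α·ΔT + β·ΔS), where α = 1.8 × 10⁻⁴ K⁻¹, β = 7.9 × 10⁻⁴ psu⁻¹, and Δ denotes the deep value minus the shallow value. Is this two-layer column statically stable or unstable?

unstable

ΔT = 11.5 − 12.8 = -1.3 K and ΔS = 37.47 − 38.10 = -0.63 psu (deep − shallow).
−αΔT = 2.34 × 10⁻⁴; βΔS = -4.977 × 10⁻⁴; sum Δρ/ρ₀ = -2.637 × 10⁻⁴.
Δρ/ρ₀ < 0, so Δρ < 0: deeper water is lighter → statically unstable; the column would overturn.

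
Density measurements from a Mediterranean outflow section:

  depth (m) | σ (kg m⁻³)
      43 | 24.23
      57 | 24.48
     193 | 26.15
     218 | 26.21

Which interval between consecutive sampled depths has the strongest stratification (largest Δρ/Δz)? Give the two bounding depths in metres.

43–57 m

Compute the density gradient over each adjacent pair:
  43–57 m: Δρ/Δz = 0.25/14 = 0.018 kg m⁻⁴
  57–193 m: Δρ/Δz = 1.67/136 = 0.012 kg m⁻⁴
  193–218 m: Δρ/Δz = 0.06/25 = 2.4 × 10⁻³ kg m⁻⁴
The largest gradient is in the 43–57 m interval — the pycnocline.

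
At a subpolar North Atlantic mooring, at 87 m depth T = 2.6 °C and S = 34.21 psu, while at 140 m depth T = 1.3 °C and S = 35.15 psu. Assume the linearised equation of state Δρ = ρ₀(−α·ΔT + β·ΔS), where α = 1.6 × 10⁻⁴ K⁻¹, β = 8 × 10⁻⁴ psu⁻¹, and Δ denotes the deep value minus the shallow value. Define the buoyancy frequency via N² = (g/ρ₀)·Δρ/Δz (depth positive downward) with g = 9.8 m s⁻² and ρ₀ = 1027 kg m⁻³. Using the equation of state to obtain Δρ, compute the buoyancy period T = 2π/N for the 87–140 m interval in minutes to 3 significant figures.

ΔT = -1.3 K, ΔS = +0.94 psu (deep − shallow).
Δρ/ρ₀ = −αΔT + βΔS = 2.08 × 10⁻⁴ + 7.52 × 10⁻⁴ = 9.60 × 10⁻⁴, so Δρ ≈ 0.9859 kg m⁻³.
N² = (g/ρ₀)·Δρ/Δz = g·(Δρ/ρ₀)/Δz = 9.8 × 9.60 × 10⁻⁴ / 53 = 1.7751 × 10⁻⁴ s⁻².
N = √(1.7751 × 10⁻⁴) = 0.013323 rad s⁻¹ → T = 2π/N = 471.60 s = 7.8600 min ≈ 7.86 min.

7.86 min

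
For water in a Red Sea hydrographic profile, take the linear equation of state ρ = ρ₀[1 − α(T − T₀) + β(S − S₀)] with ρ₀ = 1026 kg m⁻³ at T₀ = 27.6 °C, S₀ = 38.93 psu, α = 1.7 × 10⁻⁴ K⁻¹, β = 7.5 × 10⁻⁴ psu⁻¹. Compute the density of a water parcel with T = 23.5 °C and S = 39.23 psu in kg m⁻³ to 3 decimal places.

1026.946 kg m⁻³

T − T₀ = -4.1 K, S − S₀ = +0.30 psu.
Bracket = 1 − α·(-4.1) + β·(+0.30) = 1 + (9.22 × 10⁻⁴) = 1.0009220.
ρ = 1026 × 1.0009220 = 1026.946 kg m⁻³.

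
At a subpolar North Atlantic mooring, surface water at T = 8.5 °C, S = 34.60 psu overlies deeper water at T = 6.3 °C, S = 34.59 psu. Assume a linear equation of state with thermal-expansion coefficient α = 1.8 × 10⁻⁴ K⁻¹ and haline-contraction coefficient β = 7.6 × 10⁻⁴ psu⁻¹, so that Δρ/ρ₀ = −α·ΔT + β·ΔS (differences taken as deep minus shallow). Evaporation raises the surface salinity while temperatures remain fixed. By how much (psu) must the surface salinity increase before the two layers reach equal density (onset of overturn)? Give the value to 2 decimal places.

Neutral buoyancy requires −α(T_deep − T_surf) + β(S_deep − S_surf′) = 0.
S_surf′ = S_deep − (α/β)·ΔT = 34.59 − (1.8 × 10⁻⁴/7.6 × 10⁻⁴)·(-2.2) = 35.1111 psu.
Increase required: 35.1111 − 34.60 = 0.5111 psu.

0.51 psu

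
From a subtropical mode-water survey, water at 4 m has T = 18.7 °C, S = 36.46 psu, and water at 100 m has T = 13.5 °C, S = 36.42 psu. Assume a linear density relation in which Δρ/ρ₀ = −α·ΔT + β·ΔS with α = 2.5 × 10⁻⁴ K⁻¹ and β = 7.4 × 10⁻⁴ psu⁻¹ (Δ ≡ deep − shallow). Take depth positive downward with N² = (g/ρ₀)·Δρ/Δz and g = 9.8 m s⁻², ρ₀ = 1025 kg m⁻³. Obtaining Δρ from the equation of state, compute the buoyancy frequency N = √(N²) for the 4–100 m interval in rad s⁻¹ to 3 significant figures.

ΔT = -5.2 K, ΔS = -0.04 psu (deep − shallow).
Δρ/ρ₀ = −αΔT + βΔS = 1.30 × 10⁻³ − 2.96 × 10⁻⁵ = 1.2704 × 10⁻³, so Δρ ≈ 1.302 kg m⁻³.
N² = (g/ρ₀)·Δρ/Δz = g·(Δρ/ρ₀)/Δz = 9.8 × 1.2704 × 10⁻³ / 96 = 1.2969 × 10⁻⁴ s⁻².
N = √(1.2969 × 10⁻⁴) = 0.011388 rad s⁻¹ ≈ 0.0114 rad s⁻¹.

0.0114 rad s⁻¹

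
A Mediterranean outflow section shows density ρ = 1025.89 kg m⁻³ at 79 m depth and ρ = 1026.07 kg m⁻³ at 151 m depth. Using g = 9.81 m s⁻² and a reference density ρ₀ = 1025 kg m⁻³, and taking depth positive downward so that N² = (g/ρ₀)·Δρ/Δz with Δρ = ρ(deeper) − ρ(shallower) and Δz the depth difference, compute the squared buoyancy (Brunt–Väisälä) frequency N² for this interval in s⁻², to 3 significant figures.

2.39 × 10⁻⁵ s⁻²

Δρ = 1026.07 − 1025.89 = 0.18 kg m⁻³ over Δz = 151 − 79 = 72 m.
N² = (9.81/1025) × (0.18/72) = 2.3927 × 10⁻⁵ s⁻² ≈ 2.39 × 10⁻⁵ s⁻².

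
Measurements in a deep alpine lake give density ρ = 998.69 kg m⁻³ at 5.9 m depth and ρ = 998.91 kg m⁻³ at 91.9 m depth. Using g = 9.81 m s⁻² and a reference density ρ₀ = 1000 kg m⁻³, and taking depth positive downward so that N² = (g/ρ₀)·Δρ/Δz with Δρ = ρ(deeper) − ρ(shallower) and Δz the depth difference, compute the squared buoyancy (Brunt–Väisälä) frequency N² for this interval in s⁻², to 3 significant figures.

2.51 × 10⁻⁵ s⁻²

Δρ = 998.91 − 998.69 = 0.22 kg m⁻³ over Δz = 91.9 − 5.9 = 86 m.
N² = (9.81/1000) × (0.22/86) = 2.5095 × 10⁻⁵ s⁻² ≈ 2.51 × 10⁻⁵ s⁻².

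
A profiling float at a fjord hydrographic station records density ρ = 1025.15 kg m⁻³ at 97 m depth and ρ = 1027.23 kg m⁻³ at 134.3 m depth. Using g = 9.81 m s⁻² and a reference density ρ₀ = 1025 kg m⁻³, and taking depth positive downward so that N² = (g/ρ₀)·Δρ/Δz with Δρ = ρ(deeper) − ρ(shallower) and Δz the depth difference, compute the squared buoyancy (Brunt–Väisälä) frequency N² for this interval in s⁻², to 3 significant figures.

5.34 × 10⁻⁴ s⁻²

Δρ = 1027.23 − 1025.15 = 2.08 kg m⁻³ over Δz = 134.3 − 97 = 37.3 m.
N² = (9.81/1025) × (2.08/37.3) = 5.3370 × 10⁻⁴ s⁻² ≈ 5.34 × 10⁻⁴ s⁻².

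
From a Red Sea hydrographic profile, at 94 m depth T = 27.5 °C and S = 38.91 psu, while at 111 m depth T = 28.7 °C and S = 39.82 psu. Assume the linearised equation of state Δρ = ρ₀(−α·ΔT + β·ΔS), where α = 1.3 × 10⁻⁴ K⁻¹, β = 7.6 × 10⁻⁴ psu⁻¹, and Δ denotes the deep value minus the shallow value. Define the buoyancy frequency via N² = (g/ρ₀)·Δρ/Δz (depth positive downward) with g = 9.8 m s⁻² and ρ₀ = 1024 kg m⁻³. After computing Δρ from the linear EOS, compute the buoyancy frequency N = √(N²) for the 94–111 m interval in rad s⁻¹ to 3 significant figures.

ΔT = +1.2 K, ΔS = +0.91 psu (deep − shallow).
Δρ/ρ₀ = −αΔT + βΔS = -1.56 × 10⁻⁴ + 6.916 × 10⁻⁴ = 5.356 × 10⁻⁴, so Δρ ≈ 0.5485 kg m⁻³.
N² = (g/ρ₀)·Δρ/Δz = g·(Δρ/ρ₀)/Δz = 9.8 × 5.356 × 10⁻⁴ / 17 = 3.0876 × 10⁻⁴ s⁻².
N = √(3.0876 × 10⁻⁴) = 0.017572 rad s⁻¹ ≈ 0.0176 rad s⁻¹.

0.0176 rad s⁻¹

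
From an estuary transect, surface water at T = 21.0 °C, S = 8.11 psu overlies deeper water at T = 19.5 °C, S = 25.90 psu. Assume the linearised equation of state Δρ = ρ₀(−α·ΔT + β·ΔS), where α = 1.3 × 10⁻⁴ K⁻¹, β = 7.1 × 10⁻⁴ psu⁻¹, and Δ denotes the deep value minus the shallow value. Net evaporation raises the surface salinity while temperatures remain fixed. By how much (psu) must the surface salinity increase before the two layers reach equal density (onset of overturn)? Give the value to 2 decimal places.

18.06 psu

Neutral buoyancy requires −α(T_deep − T_surf) + β(S_deep − S_surf′) = 0.
S_surf′ = S_deep − (α/β)·ΔT = 25.90 − (1.3 × 10⁻⁴/7.1 × 10⁻⁴)·(-1.5) = 26.1746 psu.
Increase required: 26.1746 − 8.11 = 18.0646 psu.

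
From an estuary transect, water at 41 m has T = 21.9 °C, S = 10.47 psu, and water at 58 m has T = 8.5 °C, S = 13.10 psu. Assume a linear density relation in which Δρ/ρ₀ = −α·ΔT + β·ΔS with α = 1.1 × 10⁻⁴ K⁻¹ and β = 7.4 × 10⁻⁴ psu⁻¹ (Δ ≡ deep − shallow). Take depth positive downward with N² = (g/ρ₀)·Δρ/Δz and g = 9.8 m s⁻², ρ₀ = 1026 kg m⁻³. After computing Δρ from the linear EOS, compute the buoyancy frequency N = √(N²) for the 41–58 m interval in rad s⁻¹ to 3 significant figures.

ΔT = -13.4 K, ΔS = +2.63 psu (deep − shallow).
Δρ/ρ₀ = −αΔT + βΔS = 1.474 × 10⁻³ + 1.9462 × 10⁻³ = 3.4202 × 10⁻³, so Δρ ≈ 3.509 kg m⁻³.
N² = (g/ρ₀)·Δρ/Δz = g·(Δρ/ρ₀)/Δz = 9.8 × 3.4202 × 10⁻³ / 17 = 1.9716 × 10⁻³ s⁻².
N = √(1.9716 × 10⁻³) = 0.044403 rad s⁻¹ ≈ 0.0444 rad s⁻¹.

0.0444 rad s⁻¹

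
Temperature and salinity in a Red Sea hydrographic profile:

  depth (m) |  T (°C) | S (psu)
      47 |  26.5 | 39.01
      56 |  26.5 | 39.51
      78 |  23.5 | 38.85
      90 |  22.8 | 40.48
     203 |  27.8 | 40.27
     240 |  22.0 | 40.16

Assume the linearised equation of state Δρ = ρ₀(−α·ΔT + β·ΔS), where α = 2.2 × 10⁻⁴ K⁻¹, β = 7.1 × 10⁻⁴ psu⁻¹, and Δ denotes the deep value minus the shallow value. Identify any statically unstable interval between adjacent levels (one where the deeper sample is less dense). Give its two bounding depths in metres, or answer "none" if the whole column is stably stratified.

90–203 m

Evaluate Δρ/ρ₀ = −αΔT + βΔS across each adjacent pair:
  47–56 m: −αΔT+βΔS = −(2.2 × 10⁻⁴)(+0.0)+(7.1 × 10⁻⁴)(+0.50) = 3.6 × 10⁻⁴ → stable
  56–78 m: −αΔT+βΔS = −(2.2 × 10⁻⁴)(-3.0)+(7.1 × 10⁻⁴)(-0.66) = 1.9 × 10⁻⁴ → stable
  78–90 m: −αΔT+βΔS = −(2.2 × 10⁻⁴)(-0.7)+(7.1 × 10⁻⁴)(+1.63) = 1.3 × 10⁻³ → stable
  90–203 m: −αΔT+βΔS = −(2.2 × 10⁻⁴)(+5.0)+(7.1 × 10⁻⁴)(-0.21) = -1.2 × 10⁻³ → UNSTABLE
  203–240 m: −αΔT+βΔS = −(2.2 × 10⁻⁴)(-5.8)+(7.1 × 10⁻⁴)(-0.11) = 1.2 × 10⁻³ → stable
The 90–203 m interval has Δρ < 0: lighter water underlies denser water.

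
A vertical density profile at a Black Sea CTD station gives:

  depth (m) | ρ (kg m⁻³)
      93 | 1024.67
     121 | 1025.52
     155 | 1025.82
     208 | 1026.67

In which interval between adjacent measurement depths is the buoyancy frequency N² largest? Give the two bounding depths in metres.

Compute the density gradient over each adjacent pair:
  93–121 m: Δρ/Δz = 0.85/28 = 0.030 kg m⁻⁴
  121–155 m: Δρ/Δz = 0.30/34 = 8.8 × 10⁻³ kg m⁻⁴
  155–208 m: Δρ/Δz = 0.85/53 = 0.016 kg m⁻⁴
The largest gradient is in the 93–121 m interval — the pycnocline.

93–121 m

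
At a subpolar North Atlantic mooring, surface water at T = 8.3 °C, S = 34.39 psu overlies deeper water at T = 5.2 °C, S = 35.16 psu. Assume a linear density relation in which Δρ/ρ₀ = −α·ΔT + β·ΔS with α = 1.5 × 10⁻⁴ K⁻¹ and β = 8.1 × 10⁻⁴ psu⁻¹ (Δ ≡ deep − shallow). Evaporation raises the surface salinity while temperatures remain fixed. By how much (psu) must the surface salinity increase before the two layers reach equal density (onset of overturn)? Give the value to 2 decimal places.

1.34 psu

Neutral buoyancy requires −α(T_deep − T_surf) + β(S_deep − S_surf′) = 0.
S_surf′ = S_deep − (α/β)·ΔT = 35.16 − (1.5 × 10⁻⁴/8.1 × 10⁻⁴)·(-3.1) = 35.7341 psu.
Increase required: 35.7341 − 34.39 = 1.3441 psu.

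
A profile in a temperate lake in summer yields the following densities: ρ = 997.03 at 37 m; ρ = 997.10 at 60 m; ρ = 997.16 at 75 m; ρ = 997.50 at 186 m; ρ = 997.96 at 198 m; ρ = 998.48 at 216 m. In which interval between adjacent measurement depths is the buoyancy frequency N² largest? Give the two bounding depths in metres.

Compute the density gradient over each adjacent pair:
  37–60 m: Δρ/Δz = 0.07/23 = 3.0 × 10⁻³ kg m⁻⁴
  60–75 m: Δρ/Δz = 0.06/15 = 4.0 × 10⁻³ kg m⁻⁴
  75–186 m: Δρ/Δz = 0.34/111 = 3.1 × 10⁻³ kg m⁻⁴
  186–198 m: Δρ/Δz = 0.46/12 = 0.038 kg m⁻⁴
  198–216 m: Δρ/Δz = 0.52/18 = 0.029 kg m⁻⁴
The largest gradient is in the 186–198 m interval — the pycnocline.

186–198 m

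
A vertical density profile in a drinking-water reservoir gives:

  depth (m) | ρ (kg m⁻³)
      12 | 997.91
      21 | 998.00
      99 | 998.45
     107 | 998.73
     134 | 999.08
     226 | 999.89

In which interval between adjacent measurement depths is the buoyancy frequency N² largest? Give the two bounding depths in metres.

99–107 m

Compute the density gradient over each adjacent pair:
  12–21 m: Δρ/Δz = 0.09/9 = 0.010 kg m⁻⁴
  21–99 m: Δρ/Δz = 0.45/78 = 5.8 × 10⁻³ kg m⁻⁴
  99–107 m: Δρ/Δz = 0.28/8 = 0.035 kg m⁻⁴
  107–134 m: Δρ/Δz = 0.35/27 = 0.013 kg m⁻⁴
  134–226 m: Δρ/Δz = 0.81/92 = 8.8 × 10⁻³ kg m⁻⁴
The largest gradient is in the 99–107 m interval — the pycnocline.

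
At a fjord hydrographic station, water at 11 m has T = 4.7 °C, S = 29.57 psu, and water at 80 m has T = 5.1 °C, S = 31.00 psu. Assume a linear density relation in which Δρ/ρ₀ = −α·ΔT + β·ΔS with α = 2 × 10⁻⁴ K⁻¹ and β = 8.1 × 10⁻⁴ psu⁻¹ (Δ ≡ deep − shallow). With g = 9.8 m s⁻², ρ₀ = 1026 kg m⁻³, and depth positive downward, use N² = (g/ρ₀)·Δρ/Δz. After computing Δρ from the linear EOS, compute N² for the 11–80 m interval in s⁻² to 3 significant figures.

ΔT = +0.4 K, ΔS = +1.43 psu (deep − shallow).
Δρ/ρ₀ = −αΔT + βΔS = -8.00 × 10⁻⁵ + 1.1583 × 10⁻³ = 1.0783 × 10⁻³, so Δρ ≈ 1.106 kg m⁻³.
N² = (g/ρ₀)·Δρ/Δz = g·(Δρ/ρ₀)/Δz = 9.8 × 1.0783 × 10⁻³ / 69 = 1.5315 × 10⁻⁴ s⁻² ≈ 1.53 × 10⁻⁴ s⁻².

1.53 × 10⁻⁴ s⁻²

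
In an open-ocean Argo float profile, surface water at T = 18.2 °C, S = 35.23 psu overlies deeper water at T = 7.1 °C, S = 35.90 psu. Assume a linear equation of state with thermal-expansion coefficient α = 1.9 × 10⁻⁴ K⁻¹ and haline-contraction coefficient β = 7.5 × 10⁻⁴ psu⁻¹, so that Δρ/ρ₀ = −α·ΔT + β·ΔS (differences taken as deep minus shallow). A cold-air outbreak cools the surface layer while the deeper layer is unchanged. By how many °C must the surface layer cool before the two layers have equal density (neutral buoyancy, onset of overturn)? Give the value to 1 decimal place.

13.7 °C

Neutral buoyancy requires Δρ = 0, i.e. −α(T_deep − T_surf′) + β(S_deep − S_surf) = 0.
T_surf′ = T_deep − (β/α)·ΔS = 7.1 − (7.5 × 10⁻⁴/1.9 × 10⁻⁴)·(+0.67) = 4.455 °C.
Cooling required: 18.2 − (4.455) = 13.745 °C.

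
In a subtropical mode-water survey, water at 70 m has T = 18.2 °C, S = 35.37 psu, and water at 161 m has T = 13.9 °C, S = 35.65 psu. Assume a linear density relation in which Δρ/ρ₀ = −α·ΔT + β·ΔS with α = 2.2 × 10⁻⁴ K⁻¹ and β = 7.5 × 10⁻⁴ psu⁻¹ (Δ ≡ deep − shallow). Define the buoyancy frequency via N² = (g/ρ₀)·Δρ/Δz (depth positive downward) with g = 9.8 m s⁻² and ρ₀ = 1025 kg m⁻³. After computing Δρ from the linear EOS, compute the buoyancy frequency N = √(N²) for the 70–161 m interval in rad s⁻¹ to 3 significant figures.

ΔT = -4.3 K, ΔS = +0.28 psu (deep − shallow).
Δρ/ρ₀ = −αΔT + βΔS = 9.46 × 10⁻⁴ + 2.10 × 10⁻⁴ = 1.156 × 10⁻³, so Δρ ≈ 1.185 kg m⁻³.
N² = (g/ρ₀)·Δρ/Δz = g·(Δρ/ρ₀)/Δz = 9.8 × 1.156 × 10⁻³ / 91 = 1.2449 × 10⁻⁴ s⁻².
N = √(1.2449 × 10⁻⁴) = 0.011158 rad s⁻¹ ≈ 0.0112 rad s⁻¹.

0.0112 rad s⁻¹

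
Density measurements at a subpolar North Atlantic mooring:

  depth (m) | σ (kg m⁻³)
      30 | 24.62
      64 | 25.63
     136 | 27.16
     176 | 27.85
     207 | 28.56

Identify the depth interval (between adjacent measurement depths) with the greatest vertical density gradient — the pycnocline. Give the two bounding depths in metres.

30–64 m

Compute the density gradient over each adjacent pair:
  30–64 m: Δρ/Δz = 1.01/34 = 0.030 kg m⁻⁴
  64–136 m: Δρ/Δz = 1.53/72 = 0.021 kg m⁻⁴
  136–176 m: Δρ/Δz = 0.69/40 = 0.017 kg m⁻⁴
  176–207 m: Δρ/Δz = 0.71/31 = 0.023 kg m⁻⁴
The largest gradient is in the 30–64 m interval — the pycnocline.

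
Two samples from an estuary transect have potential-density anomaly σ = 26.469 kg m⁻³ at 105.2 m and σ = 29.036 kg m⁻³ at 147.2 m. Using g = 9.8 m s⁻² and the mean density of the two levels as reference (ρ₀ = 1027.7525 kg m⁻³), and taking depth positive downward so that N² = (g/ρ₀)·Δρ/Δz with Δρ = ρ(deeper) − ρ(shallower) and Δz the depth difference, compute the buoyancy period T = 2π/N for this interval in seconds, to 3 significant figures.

260 s

Δρ = 1029.036 − 1026.469 = 2.567 kg m⁻³ over Δz = 147.2 − 105.2 = 42 m.
N² = (9.8/1027.7525) × (2.567/42) = 5.8279 × 10⁻⁴ s⁻².
N = √(5.8279 × 10⁻⁴) = 0.024141 rad s⁻¹, so T = 2π/N = 260.27 s ≈ 260 s.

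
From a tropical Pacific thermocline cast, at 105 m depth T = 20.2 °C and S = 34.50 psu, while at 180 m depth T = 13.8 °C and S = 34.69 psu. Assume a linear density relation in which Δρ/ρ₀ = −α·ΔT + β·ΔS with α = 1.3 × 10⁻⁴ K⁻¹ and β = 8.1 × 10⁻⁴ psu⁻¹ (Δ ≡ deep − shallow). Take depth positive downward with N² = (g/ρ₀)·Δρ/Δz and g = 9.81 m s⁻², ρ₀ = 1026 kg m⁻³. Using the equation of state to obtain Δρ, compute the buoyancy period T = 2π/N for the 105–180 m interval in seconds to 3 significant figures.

ΔT = -6.4 K, ΔS = +0.19 psu (deep − shallow).
Δρ/ρ₀ = −αΔT + βΔS = 8.32 × 10⁻⁴ + 1.539 × 10⁻⁴ = 9.859 × 10⁻⁴, so Δρ ≈ 1.012 kg m⁻³.
N² = (g/ρ₀)·Δρ/Δz = g·(Δρ/ρ₀)/Δz = 9.81 × 9.859 × 10⁻⁴ / 75 = 1.2896 × 10⁻⁴ s⁻².
N = √(1.2896 × 10⁻⁴) = 0.011356 rad s⁻¹ → T = 2π/N = 553.29 s ≈ 553 s.

553 s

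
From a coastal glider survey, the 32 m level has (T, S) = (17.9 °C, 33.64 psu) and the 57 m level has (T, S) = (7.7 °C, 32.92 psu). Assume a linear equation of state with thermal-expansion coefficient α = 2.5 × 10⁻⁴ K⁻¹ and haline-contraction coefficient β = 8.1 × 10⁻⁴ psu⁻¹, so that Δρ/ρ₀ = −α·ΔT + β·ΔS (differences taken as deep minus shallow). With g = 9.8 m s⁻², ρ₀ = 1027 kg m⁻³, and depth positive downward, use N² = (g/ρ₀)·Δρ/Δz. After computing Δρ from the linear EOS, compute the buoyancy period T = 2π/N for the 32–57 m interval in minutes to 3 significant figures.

ΔT = -10.2 K, ΔS = -0.72 psu (deep − shallow).
Δρ/ρ₀ = −αΔT + βΔS = 2.55 × 10⁻³ − 5.832 × 10⁻⁴ = 1.9668 × 10⁻³, so Δρ ≈ 2.020 kg m⁻³.
N² = (g/ρ₀)·Δρ/Δz = g·(Δρ/ρ₀)/Δz = 9.8 × 1.9668 × 10⁻³ / 25 = 7.7099 × 10⁻⁴ s⁻².
N = √(7.7099 × 10⁻⁴) = 0.027767 rad s⁻¹ → T = 2π/N = 226.28 s = 3.7713 min ≈ 3.77 min.

3.77 min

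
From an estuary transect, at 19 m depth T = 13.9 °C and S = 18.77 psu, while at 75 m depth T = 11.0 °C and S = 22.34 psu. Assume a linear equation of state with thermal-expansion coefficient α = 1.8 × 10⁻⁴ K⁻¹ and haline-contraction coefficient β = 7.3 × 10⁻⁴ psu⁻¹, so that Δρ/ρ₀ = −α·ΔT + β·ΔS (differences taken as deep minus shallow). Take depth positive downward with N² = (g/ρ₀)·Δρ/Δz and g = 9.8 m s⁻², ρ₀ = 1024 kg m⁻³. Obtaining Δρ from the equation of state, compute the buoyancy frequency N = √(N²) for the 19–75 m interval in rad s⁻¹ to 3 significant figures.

ΔT = -2.9 K, ΔS = +3.57 psu (deep − shallow).
Δρ/ρ₀ = −αΔT + βΔS = 5.22 × 10⁻⁴ + 2.6061 × 10⁻³ = 3.1281 × 10⁻³, so Δρ ≈ 3.203 kg m⁻³.
N² = (g/ρ₀)·Δρ/Δz = g·(Δρ/ρ₀)/Δz = 9.8 × 3.1281 × 10⁻³ / 56 = 5.4742 × 10⁻⁴ s⁻².
N = √(5.4742 × 10⁻⁴) = 0.023397 rad s⁻¹ ≈ 0.0234 rad s⁻¹.

0.0234 rad s⁻¹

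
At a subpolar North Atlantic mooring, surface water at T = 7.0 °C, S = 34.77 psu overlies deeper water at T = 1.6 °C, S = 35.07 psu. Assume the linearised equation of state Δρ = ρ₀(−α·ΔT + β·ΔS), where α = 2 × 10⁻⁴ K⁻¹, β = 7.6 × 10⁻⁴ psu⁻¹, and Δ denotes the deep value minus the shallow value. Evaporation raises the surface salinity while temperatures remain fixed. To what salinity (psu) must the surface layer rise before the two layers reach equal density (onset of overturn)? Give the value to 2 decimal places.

36.49 psu

Neutral buoyancy requires −α(T_deep − T_surf) + β(S_deep − S_surf′) = 0.
S_surf′ = S_deep − (α/β)·ΔT = 35.07 − (2 × 10⁻⁴/7.6 × 10⁻⁴)·(-5.4) = 36.4911 psu.
Increase required: 36.4911 − 34.77 = 1.7211 psu.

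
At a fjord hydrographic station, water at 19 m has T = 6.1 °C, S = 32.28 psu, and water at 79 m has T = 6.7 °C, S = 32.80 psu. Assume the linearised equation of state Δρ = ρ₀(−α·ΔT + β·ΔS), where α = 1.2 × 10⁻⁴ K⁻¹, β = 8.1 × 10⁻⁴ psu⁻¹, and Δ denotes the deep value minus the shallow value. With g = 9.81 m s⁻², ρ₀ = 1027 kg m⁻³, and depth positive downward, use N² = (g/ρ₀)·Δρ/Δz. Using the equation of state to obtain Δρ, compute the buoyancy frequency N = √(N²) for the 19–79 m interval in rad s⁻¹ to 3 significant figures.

7.56 × 10⁻³ rad s⁻¹

ΔT = +0.6 K, ΔS = +0.52 psu (deep − shallow).
Δρ/ρ₀ = −αΔT + βΔS = -7.20 × 10⁻⁵ + 4.212 × 10⁻⁴ = 3.492 × 10⁻⁴, so Δρ ≈ 0.3586 kg m⁻³.
N² = (g/ρ₀)·Δρ/Δz = g·(Δρ/ρ₀)/Δz = 9.81 × 3.492 × 10⁻⁴ / 60 = 5.7094 × 10⁻⁵ s⁻².
N = √(5.7094 × 10⁻⁵) = 7.5561 × 10⁻³ rad s⁻¹ ≈ 7.56 × 10⁻³ rad s⁻¹.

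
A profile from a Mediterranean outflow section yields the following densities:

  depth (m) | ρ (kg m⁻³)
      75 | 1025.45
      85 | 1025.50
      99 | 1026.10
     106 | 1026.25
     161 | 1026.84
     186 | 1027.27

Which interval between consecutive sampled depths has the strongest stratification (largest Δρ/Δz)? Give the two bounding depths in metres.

Compute the density gradient over each adjacent pair:
  75–85 m: Δρ/Δz = 0.05/10 = 5.0 × 10⁻³ kg m⁻⁴
  85–99 m: Δρ/Δz = 0.60/14 = 0.043 kg m⁻⁴
  99–106 m: Δρ/Δz = 0.15/7 = 0.021 kg m⁻⁴
  106–161 m: Δρ/Δz = 0.59/55 = 0.011 kg m⁻⁴
  161–186 m: Δρ/Δz = 0.43/25 = 0.017 kg m⁻⁴
The largest gradient is in the 85–99 m interval — the pycnocline.

85–99 m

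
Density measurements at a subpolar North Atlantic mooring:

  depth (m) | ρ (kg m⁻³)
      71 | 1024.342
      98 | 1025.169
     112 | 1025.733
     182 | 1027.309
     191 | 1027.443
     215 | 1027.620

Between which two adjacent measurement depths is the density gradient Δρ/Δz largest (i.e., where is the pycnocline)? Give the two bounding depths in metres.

Compute the density gradient over each adjacent pair:
  71–98 m: Δρ/Δz = 0.827/27 = 0.031 kg m⁻⁴
  98–112 m: Δρ/Δz = 0.564/14 = 0.040 kg m⁻⁴
  112–182 m: Δρ/Δz = 1.576/70 = 0.023 kg m⁻⁴
  182–191 m: Δρ/Δz = 0.134/9 = 0.015 kg m⁻⁴
  191–215 m: Δρ/Δz = 0.177/24 = 7.4 × 10⁻³ kg m⁻⁴
The largest gradient is in the 98–112 m interval — the pycnocline.

98–112 m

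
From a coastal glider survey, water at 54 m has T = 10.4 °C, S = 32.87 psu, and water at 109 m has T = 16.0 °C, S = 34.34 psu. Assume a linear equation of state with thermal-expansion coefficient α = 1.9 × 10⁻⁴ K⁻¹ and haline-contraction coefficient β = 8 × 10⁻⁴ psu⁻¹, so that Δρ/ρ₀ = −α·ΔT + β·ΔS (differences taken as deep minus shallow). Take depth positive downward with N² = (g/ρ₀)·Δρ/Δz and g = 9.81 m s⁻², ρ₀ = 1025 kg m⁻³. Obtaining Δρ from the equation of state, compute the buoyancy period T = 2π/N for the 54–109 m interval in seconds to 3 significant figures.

ΔT = +5.6 K, ΔS = +1.47 psu (deep − shallow).
Δρ/ρ₀ = −αΔT + βΔS = -1.064 × 10⁻³ + 1.176 × 10⁻³ = 1.12 × 10⁻⁴, so Δρ ≈ 0.1148 kg m⁻³.
N² = (g/ρ₀)·Δρ/Δz = g·(Δρ/ρ₀)/Δz = 9.81 × 1.12 × 10⁻⁴ / 55 = 1.9977 × 10⁻⁵ s⁻².
N = √(1.9977 × 10⁻⁵) = 4.4696 × 10⁻³ rad s⁻¹ → T = 2π/N = 1.4058 × 10³ s ≈ 1.41 × 10³ s.

1.41 × 10³ s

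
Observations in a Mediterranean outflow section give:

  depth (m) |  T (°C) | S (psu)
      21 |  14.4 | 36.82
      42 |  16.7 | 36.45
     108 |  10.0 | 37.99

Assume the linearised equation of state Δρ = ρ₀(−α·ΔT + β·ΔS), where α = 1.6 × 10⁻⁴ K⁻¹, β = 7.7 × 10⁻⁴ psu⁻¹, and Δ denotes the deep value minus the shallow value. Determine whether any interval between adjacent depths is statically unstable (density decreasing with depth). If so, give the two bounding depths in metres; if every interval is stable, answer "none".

21–42 m

Evaluate Δρ/ρ₀ = −αΔT + βΔS across each adjacent pair:
  21–42 m: −αΔT+βΔS = −(1.6 × 10⁻⁴)(+2.3)+(7.7 × 10⁻⁴)(-0.37) = -6.5 × 10⁻⁴ → UNSTABLE
  42–108 m: −αΔT+βΔS = −(1.6 × 10⁻⁴)(-6.7)+(7.7 × 10⁻⁴)(+1.54) = 2.3 × 10⁻³ → stable
The 21–42 m interval has Δρ < 0: lighter water underlies denser water.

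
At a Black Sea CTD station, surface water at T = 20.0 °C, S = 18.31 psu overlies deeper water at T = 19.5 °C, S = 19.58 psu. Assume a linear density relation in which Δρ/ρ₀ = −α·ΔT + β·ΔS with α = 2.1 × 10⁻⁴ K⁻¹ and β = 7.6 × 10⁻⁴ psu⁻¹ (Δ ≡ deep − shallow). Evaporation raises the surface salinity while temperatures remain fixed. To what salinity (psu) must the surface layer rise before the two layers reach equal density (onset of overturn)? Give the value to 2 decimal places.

19.72 psu

Neutral buoyancy requires −α(T_deep − T_surf) + β(S_deep − S_surf′) = 0.
S_surf′ = S_deep − (α/β)·ΔT = 19.58 − (2.1 × 10⁻⁴/7.6 × 10⁻⁴)·(-0.5) = 19.7182 psu.
Increase required: 19.7182 − 18.31 = 1.4082 psu.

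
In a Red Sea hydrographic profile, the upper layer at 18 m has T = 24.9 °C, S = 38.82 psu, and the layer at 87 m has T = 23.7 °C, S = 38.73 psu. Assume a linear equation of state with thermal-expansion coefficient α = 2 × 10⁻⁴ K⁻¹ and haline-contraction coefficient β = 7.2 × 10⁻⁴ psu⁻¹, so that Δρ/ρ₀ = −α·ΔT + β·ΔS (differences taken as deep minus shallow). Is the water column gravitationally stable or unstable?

stable

ΔT = 23.7 − 24.9 = -1.2 K and ΔS = 38.73 − 38.82 = -0.09 psu (deep − shallow).
−αΔT = 2.40 × 10⁻⁴; βΔS = -6.48 × 10⁻⁵; sum Δρ/ρ₀ = 1.752 × 10⁻⁴.
Δρ/ρ₀ > 0, so Δρ > 0: deeper water is denser → statically stable.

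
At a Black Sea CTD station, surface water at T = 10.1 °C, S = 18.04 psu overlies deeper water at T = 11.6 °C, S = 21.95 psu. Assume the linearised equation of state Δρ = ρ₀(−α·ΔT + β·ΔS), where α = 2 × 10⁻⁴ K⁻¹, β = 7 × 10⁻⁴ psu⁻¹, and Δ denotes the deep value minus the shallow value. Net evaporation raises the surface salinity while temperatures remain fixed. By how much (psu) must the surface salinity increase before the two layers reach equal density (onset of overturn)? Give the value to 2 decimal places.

3.48 psu

Neutral buoyancy requires −α(T_deep − T_surf) + β(S_deep − S_surf′) = 0.
S_surf′ = S_deep − (α/β)·ΔT = 21.95 − (2 × 10⁻⁴/7 × 10⁻⁴)·(+1.5) = 21.5214 psu.
Increase required: 21.5214 − 18.04 = 3.4814 psu.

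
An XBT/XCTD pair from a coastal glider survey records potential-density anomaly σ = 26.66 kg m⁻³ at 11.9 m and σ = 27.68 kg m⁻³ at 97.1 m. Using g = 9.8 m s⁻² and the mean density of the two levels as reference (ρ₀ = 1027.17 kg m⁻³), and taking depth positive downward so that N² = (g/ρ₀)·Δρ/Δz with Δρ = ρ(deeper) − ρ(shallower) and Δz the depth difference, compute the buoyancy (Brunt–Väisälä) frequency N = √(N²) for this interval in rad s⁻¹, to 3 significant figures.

0.0107 rad s⁻¹

Δρ = 1027.68 − 1026.66 = 1.02 kg m⁻³ over Δz = 97.1 − 11.9 = 85.2 m.
N² = (9.8/1027.17) × (1.02/85.2) = 1.1422 × 10⁻⁴ s⁻².
N = √(1.1422 × 10⁻⁴) = 0.010687 rad s⁻¹ ≈ 0.0107 rad s⁻¹.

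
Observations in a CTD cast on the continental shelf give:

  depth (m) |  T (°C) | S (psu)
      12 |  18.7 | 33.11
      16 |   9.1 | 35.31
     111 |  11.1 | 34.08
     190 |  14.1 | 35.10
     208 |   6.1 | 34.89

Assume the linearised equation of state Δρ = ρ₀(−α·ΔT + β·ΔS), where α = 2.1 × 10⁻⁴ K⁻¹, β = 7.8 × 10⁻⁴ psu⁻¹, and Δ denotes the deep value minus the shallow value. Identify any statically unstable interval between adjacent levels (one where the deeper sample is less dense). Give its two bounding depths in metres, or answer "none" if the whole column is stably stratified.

16–111 m

Evaluate Δρ/ρ₀ = −αΔT + βΔS across each adjacent pair:
  12–16 m: −αΔT+βΔS = −(2.1 × 10⁻⁴)(-9.6)+(7.8 × 10⁻⁴)(+2.20) = 3.7 × 10⁻³ → stable
  16–111 m: −αΔT+βΔS = −(2.1 × 10⁻⁴)(+2.0)+(7.8 × 10⁻⁴)(-1.23) = -1.4 × 10⁻³ → UNSTABLE
  111–190 m: −αΔT+βΔS = −(2.1 × 10⁻⁴)(+3.0)+(7.8 × 10⁻⁴)(+1.02) = 1.7 × 10⁻⁴ → stable
  190–208 m: −αΔT+βΔS = −(2.1 × 10⁻⁴)(-8.0)+(7.8 × 10⁻⁴)(-0.21) = 1.5 × 10⁻³ → stable
The 16–111 m interval has Δρ < 0: lighter water underlies denser water.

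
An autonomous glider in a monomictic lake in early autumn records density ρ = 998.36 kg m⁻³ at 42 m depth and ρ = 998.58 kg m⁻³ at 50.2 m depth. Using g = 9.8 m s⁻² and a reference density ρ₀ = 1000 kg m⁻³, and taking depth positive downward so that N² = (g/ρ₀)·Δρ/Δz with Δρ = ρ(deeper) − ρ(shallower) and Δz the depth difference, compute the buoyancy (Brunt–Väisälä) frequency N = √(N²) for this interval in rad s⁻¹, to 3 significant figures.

Δρ = 998.58 − 998.36 = 0.22 kg m⁻³ over Δz = 50.2 − 42 = 8.2 m.
N² = (9.8/1000) × (0.22/8.2) = 2.6293 × 10⁻⁴ s⁻².
N = √(2.6293 × 10⁻⁴) = 0.016215 rad s⁻¹ ≈ 0.0162 rad s⁻¹.
Since Δρ > 0 the layer is stably stratified.

0.0162 rad s⁻¹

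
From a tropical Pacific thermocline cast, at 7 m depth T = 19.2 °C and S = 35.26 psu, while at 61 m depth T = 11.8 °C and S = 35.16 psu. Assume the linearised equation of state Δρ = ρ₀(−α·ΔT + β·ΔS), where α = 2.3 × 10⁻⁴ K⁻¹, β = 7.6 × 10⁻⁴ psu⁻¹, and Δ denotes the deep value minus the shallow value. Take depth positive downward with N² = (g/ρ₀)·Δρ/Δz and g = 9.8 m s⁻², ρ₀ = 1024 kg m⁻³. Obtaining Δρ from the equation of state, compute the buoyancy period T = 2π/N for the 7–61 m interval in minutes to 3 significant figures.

ΔT = -7.4 K, ΔS = -0.10 psu (deep − shallow).
Δρ/ρ₀ = −αΔT + βΔS = 1.702 × 10⁻³ − 7.60 × 10⁻⁵ = 1.626 × 10⁻³, so Δρ ≈ 1.665 kg m⁻³.
N² = (g/ρ₀)·Δρ/Δz = g·(Δρ/ρ₀)/Δz = 9.8 × 1.626 × 10⁻³ / 54 = 2.9509 × 10⁻⁴ s⁻².
N = √(2.9509 × 10⁻⁴) = 0.017178 rad s⁻¹ → T = 2π/N = 365.77 s = 6.0962 min ≈ 6.10 min.

6.10 min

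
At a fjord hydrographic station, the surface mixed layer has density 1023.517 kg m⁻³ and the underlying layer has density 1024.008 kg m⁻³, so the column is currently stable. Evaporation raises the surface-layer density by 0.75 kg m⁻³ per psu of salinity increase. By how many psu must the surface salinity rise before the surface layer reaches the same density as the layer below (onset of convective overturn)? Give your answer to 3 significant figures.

0.655 psu

Density deficit of the surface layer: 1024.008 − 1023.517 = 0.491 kg m⁻³.
Required change = 0.491 / 0.75 = 0.655 psu.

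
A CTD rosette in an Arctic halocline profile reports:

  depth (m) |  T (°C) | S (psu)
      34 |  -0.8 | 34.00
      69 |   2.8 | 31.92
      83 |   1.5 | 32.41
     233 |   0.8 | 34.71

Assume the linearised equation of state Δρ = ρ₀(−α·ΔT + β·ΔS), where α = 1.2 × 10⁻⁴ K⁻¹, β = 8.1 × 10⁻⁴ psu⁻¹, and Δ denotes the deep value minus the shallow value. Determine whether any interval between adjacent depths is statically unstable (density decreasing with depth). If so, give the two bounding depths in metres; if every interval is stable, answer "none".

34–69 m

Evaluate Δρ/ρ₀ = −αΔT + βΔS across each adjacent pair:
  34–69 m: −αΔT+βΔS = −(1.2 × 10⁻⁴)(+3.6)+(8.1 × 10⁻⁴)(-2.08) = -2.1 × 10⁻³ → UNSTABLE
  69–83 m: −αΔT+βΔS = −(1.2 × 10⁻⁴)(-1.3)+(8.1 × 10⁻⁴)(+0.49) = 5.5 × 10⁻⁴ → stable
  83–233 m: −αΔT+βΔS = −(1.2 × 10⁻⁴)(-0.7)+(8.1 × 10⁻⁴)(+2.30) = 1.9 × 10⁻³ → stable
The 34–69 m interval has Δρ < 0: lighter water underlies denser water.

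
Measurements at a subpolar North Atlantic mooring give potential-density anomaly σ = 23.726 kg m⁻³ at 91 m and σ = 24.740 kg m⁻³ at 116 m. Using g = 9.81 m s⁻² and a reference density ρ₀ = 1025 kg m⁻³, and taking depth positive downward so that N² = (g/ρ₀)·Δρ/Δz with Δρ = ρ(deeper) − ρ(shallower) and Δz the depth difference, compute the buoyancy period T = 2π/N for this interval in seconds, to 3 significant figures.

319 s

Δρ = 1024.740 − 1023.726 = 1.014 kg m⁻³ over Δz = 116 − 91 = 25 m.
N² = (9.81/1025) × (1.014/25) = 3.8819 × 10⁻⁴ s⁻².
N = √(3.8819 × 10⁻⁴) = 0.019703 rad s⁻¹, so T = 2π/N = 318.89 s ≈ 319 s.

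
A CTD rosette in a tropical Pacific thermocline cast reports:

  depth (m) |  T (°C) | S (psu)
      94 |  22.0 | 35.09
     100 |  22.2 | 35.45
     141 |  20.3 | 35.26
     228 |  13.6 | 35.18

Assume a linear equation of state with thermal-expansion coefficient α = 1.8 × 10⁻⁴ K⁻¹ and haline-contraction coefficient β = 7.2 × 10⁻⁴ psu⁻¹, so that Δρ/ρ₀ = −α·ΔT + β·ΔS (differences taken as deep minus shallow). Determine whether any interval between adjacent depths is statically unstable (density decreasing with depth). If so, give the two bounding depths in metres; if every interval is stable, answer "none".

none

Evaluate Δρ/ρ₀ = −αΔT + βΔS across each adjacent pair:
  94–100 m: −αΔT+βΔS = −(1.8 × 10⁻⁴)(+0.2)+(7.2 × 10⁻⁴)(+0.36) = 2.2 × 10⁻⁴ → stable
  100–141 m: −αΔT+βΔS = −(1.8 × 10⁻⁴)(-1.9)+(7.2 × 10⁻⁴)(-0.19) = 2.1 × 10⁻⁴ → stable
  141–228 m: −αΔT+βΔS = −(1.8 × 10⁻⁴)(-6.7)+(7.2 × 10⁻⁴)(-0.08) = 1.1 × 10⁻³ → stable
Every interval has Δρ > 0: the column is stably stratified throughout.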